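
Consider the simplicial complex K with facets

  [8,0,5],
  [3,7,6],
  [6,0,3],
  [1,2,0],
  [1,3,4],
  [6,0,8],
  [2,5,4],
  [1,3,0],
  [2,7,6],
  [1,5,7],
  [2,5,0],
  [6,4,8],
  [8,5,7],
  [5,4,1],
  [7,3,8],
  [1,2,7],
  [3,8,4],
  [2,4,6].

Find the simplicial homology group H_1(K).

H_1 = Z ⊕ Z/2.

K has 9 vertices, 27 edges, 18 triangles.
rank ∂_1 = 8, rank ∂_2 = 18 ⇒ b_1 = 27 − 8 − 18 = 1; ∂_2 has invariant factor(s) [2] giving torsion. So H_1 = Z ⊕ Z/2.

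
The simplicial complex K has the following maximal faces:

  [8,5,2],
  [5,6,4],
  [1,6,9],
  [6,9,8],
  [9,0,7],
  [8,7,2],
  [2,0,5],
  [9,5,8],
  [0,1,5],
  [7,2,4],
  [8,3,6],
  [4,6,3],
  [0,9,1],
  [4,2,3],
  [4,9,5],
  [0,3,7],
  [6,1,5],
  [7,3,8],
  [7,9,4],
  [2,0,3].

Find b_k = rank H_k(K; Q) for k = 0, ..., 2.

Fix the vertex order 0 < 1 < 2 < 3 < 4 < 5 < 6 < 7 < 8 < 9 and write every simplex with vertices in increasing order. Then dim K = 2 and the simplices of K are:

  0-simplices (10): [0], [1], [2], [3], [4], [5], [6], [7], [8], [9]
  1-simplices (30): (30 of them)
  2-simplices (20): (20 of them)

Hence C_0 ≅ Z^10, C_1 ≅ Z^30, C_2 ≅ Z^20.

Boundary ∂_1: C_1 → C_0 sends each edge [p,q] (with p < q) to q − p. For instance
  ∂[4,9] = [9] − [4].
This gives a 10×30 integer matrix of rank 9; reducing to Smith normal form yields diagonal entries (1,1,1,1,1,1,1,1,1).

∂_2: C_2 → C_1 acts by ∂[p,q,r] = [q,r] − [p,r] + [p,q]. For instance
  ∂[0,1,5] = [1,5] − [0,5] + [0,1],
  ∂[4,5,9] = [5,9] − [4,9] + [4,5].
As a 30×20 matrix over Z this has rank 20, with invariant factors (1,1,1,1,1,1,1,1,1,1,1,1,1,1,1,1,1,1,1,2).

Reading off H_k = ker ∂_k / im ∂_{k+1}:

  H_0: rank C_0 − rank ∂_1 = 10 − 9 = 1, and the invariant factors of ∂_1 are all 1, so H_0 ≅ Z.
  H_1: rank ker ∂_1 − rank ∂_2 = (30 − 9) − 20 = 1, and ∂_2 has invariant factor 2 > 1, so H_1 ≅ Z × Z/2.
  H_2: rank ker ∂_2 − rank ∂_3 = (20 − 20) − 0 = 0, and there is no ∂_3, so H_2 ≅ 0.

As a check, the Euler characteristic is 10 − 30 + 20 = 0, which agrees with 1 − 1 + 0 = 0.
(K is a triangulation of the Klein bottle.)

Hence the Betti numbers are b_0 = 1, b_1 = 1, b_2 = 0.

b_0 = 1, b_1 = 1, b_2 = 0.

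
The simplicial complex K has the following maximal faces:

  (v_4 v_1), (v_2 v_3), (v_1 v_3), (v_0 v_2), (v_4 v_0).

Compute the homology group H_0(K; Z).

Order the vertices as v_0 < v_1 < v_2 < v_3 < v_4. Listing each simplex with vertices in this order, K has dimension 1 with simplices:

  0-simplices (5): [v_0], [v_1], [v_2], [v_3], [v_4]
  1-simplices (5): [v_0,v_2], [v_0,v_4], [v_1,v_3], [v_1,v_4], [v_2,v_3]

giving chain groups C_0 ≅ Z^5, C_1 ≅ Z^5.

Boundary ∂_1: C_1 → C_0 maps an edge to its endpoints' difference, ∂[p,q] = q − p. For instance
  ∂[v_0,v_4] = [v_4] − [v_0].
This gives a 5×5 integer matrix of rank 4; reducing to Smith normal form yields diagonal entries (1,1,1,1).

Now H_k = ker ∂_k / im ∂_{k+1}, so:

  H_0: rank C_0 − rank ∂_1 = 5 − 4 = 1, and the invariant factors of ∂_1 are all 1, so H_0 = Z.

H_0 ≅ Z.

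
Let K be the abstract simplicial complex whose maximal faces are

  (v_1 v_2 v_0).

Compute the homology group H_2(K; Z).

H_2 = 0.

Take the total order v_0 < v_1 < v_2 on the vertex set. Then K (dimension 2) consists of the simplices:

  0-simplices (3): [v_0], [v_1], [v_2]
  1-simplices (3): [v_0,v_1], [v_0,v_2], [v_1,v_2]
  2-simplices (1): [v_0,v_1,v_2]

giving chain groups C_0 ≅ Z^3, C_1 ≅ Z^3, C_2 ≅ Z^1.

∂_1: C_1 → C_0 sends each edge [p,q] (with p < q) to q − p.
As a 3×3 matrix over Z this has rank 2, with invariant factors (1,1).

∂_2: C_2 → C_1 sends each 2-simplex [p,q,r] to [q,r] − [p,r] + [p,q]. For instance
  ∂[v_0,v_1,v_2] = [v_1,v_2] − [v_0,v_2] + [v_0,v_1].
The 3×1 boundary matrix has rank 1 and Smith normal form diag(1).

From H_k ≅ ker(∂_k) / im(∂_{k+1}) we obtain:

  H_2: rank ker ∂_2 − rank ∂_3 = (1 − 1) − 0 = 0, and there is no ∂_3, so H_2 ≅ 0.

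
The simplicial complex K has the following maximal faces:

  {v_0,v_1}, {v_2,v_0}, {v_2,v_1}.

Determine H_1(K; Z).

H_1 ≅ Z.

Fix the vertex order v_0 < v_1 < v_2 and write every simplex with vertices in increasing order. Then dim K = 1 and the simplices of K are:

  0-simplices (3): [v_0], [v_1], [v_2]
  1-simplices (3): [v_0,v_1], [v_0,v_2], [v_1,v_2]

Hence C_0 ≅ Z^3, C_1 ≅ Z^3.

∂_1: C_1 → C_0 maps an edge to its endpoints' difference, ∂[p,q] = q − p.
As a 3×3 matrix over Z this has rank 2, with invariant factors (1,1).

Reading off H_k = ker ∂_k / im ∂_{k+1}:

  H_1: rank ker ∂_1 − rank ∂_2 = (3 − 2) − 0 = 1, and there is no ∂_2, so H_1 = Z.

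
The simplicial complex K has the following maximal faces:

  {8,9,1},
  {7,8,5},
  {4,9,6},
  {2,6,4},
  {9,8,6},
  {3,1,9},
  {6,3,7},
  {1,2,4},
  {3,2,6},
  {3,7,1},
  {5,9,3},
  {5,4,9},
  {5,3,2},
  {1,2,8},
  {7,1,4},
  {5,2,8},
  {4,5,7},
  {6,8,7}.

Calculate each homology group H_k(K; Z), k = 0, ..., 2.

Order the vertices as 1 < 2 < 3 < 4 < 5 < 6 < 7 < 8 < 9. Listing each simplex with vertices in this order, K has dimension 2 with simplices:

  0-simplices (9): [1], [2], [3], [4], [5], [6], [7], [8], [9]
  1-simplices (27): (27 of them)
  2-simplices (18): [1,2,4], [1,2,8], [1,3,7], [1,3,9], [1,4,7], [1,8,9], [2,3,5], [2,3,6], [2,4,6], [2,5,8], [3,5,9], [3,6,7], [4,5,7], [4,5,9], [4,6,9], [5,7,8], [6,7,8], [6,8,9]

Hence C_0 ≅ Z^9, C_1 ≅ Z^27, C_2 ≅ Z^18.

The boundary map ∂_1: C_1 → C_0 is given by ∂[p,q] = [q] − [p].
The 9×27 boundary matrix has rank 8 and Smith normal form diag(1,1,1,1,1,1,1,1).

Boundary ∂_2: C_2 → C_1 maps a triangle to the signed sum of its edges. For instance
  ∂[4,6,9] = [6,9] − [4,9] + [4,6],
  ∂[1,3,9] = [3,9] − [1,9] + [1,3].
As a 27×18 matrix over Z this has rank 17, with invariant factors (1,1,1,1,1,1,1,1,1,1,1,1,1,1,1,1,1).

Now H_k = ker ∂_k / im ∂_{k+1}, so:

  H_0: rank C_0 − rank ∂_1 = 9 − 8 = 1, and the invariant factors of ∂_1 are all 1, so H_0 ≅ Z.
  H_1: rank ker ∂_1 − rank ∂_2 = (27 − 8) − 17 = 2, and the invariant factors of ∂_2 are all 1, so H_1 ≅ Z^2.
  H_2: rank ker ∂_2 − rank ∂_3 = (18 − 17) − 0 = 1, and there is no ∂_3, so H_2 ≅ Z.

H_0 ≅ Z,  H_1 ≅ Z^2,  H_2 ≅ Z.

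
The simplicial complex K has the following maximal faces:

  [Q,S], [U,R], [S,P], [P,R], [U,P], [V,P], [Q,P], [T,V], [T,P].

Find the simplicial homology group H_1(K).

Order the vertices as P < Q < R < S < T < U < V. Listing each simplex with vertices in this order, K has dimension 1 with simplices:

  0-simplices (7): P, Q, R, S, T, U, V
  1-simplices (9): PQ, PR, PS, PT, PU, PV, QS, RU, TV

giving chain groups C_0 ≅ Z^7, C_1 ≅ Z^9.

Boundary ∂_1: C_1 → C_0 sends each edge [p,q] (with p < q) to q − p.
As a 7×9 matrix over Z this has rank 6, with invariant factors (1,1,1,1,1,1).

Computing H_k = (kernel of ∂_k) / (image of ∂_{k+1}):

  H_1: rank ker ∂_1 − rank ∂_2 = (9 − 6) − 0 = 3, and there is no ∂_2, so H_1 ≅ Z^3.

H_1 = Z^3.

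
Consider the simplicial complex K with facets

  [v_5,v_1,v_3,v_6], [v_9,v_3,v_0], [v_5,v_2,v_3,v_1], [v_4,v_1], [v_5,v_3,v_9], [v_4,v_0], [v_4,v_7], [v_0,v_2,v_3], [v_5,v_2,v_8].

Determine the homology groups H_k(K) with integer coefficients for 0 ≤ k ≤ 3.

We work with the vertex ordering v_0 < v_1 < v_2 < v_3 < v_4 < v_5 < v_6 < v_7 < v_8 < v_9. The simplices of K, each written with vertices in increasing order, are:

  0-simplices (10): [v_0], [v_1], [v_2], [v_3], [v_4], [v_5], [v_6], [v_7], [v_8], [v_9]
  1-simplices (19): (19 of them)
  2-simplices (11): (11 of them)
  3-simplices (2): [v_1,v_2,v_3,v_5], [v_1,v_3,v_5,v_6]

so the chain groups are C_0 ≅ Z^10, C_1 ≅ Z^19, C_2 ≅ Z^11, C_3 ≅ Z^2.

The boundary map ∂_1: C_1 → C_0 is given by ∂[p,q] = [q] − [p]. For instance
  ∂[v_3,v_5] = [v_5] − [v_3].
This gives a 10×19 integer matrix of rank 9; reducing to Smith normal form yields diagonal entries (1,1,1,1,1,1,1,1,1).

∂_2: C_2 → C_1 sends each 2-simplex [p,q,r] to [q,r] − [p,r] + [p,q]. For instance
  ∂[v_1,v_2,v_5] = [v_2,v_5] − [v_1,v_5] + [v_1,v_2],
  ∂[v_2,v_5,v_8] = [v_5,v_8] − [v_2,v_8] + [v_2,v_5].
This gives a 19×11 integer matrix of rank 9; reducing to Smith normal form yields diagonal entries (1,1,1,1,1,1,1,1,1).

The boundary map ∂_3: C_3 → C_2 sends each 3-simplex σ to the alternating sum Σ_i (−1)^i (σ with its i-th vertex removed). For instance
  ∂[v_1,v_2,v_3,v_5] = [v_2,v_3,v_5] − [v_1,v_3,v_5] + [v_1,v_2,v_5] − [v_1,v_2,v_3],
  ∂[v_1,v_3,v_5,v_6] = [v_3,v_5,v_6] − [v_1,v_5,v_6] + [v_1,v_3,v_6] − [v_1,v_3,v_5].
The 11×2 boundary matrix has rank 2 and Smith normal form diag(1,1).

From H_k ≅ ker(∂_k) / im(∂_{k+1}) we obtain:

  H_0: rank C_0 − rank ∂_1 = 10 − 9 = 1, and the invariant factors of ∂_1 are all 1, so H_0 = Z.
  H_1: rank ker ∂_1 − rank ∂_2 = (19 − 9) − 9 = 1, and the invariant factors of ∂_2 are all 1, so H_1 = Z.
  H_2: rank ker ∂_2 − rank ∂_3 = (11 − 9) − 2 = 0, and the invariant factors of ∂_3 are all 1, so H_2 = 0.
  H_3: rank ker ∂_3 − rank ∂_4 = (2 − 2) − 0 = 0, and there is no ∂_4, so H_3 = 0.

As a check, the Euler characteristic is 10 − 19 + 11 − 2 = 0, which agrees with 1 − 1 + 0 − 0 = 0.

H_0 = Z,  H_1 = Z,  H_2 = 0,  H_3 = 0.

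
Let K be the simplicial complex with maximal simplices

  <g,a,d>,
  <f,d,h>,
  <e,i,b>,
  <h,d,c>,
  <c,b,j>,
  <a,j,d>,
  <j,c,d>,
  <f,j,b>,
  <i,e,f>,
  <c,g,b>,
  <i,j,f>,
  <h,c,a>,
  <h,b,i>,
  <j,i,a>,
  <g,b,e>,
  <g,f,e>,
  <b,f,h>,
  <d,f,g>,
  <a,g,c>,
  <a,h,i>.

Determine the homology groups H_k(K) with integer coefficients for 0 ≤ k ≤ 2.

H_0 ≅ Z,  H_1 ≅ Z ⊕ Z/2,  H_2 = 0.

K has 10 vertices, 30 edges, 20 triangles.
rank ∂_0 = 0, rank ∂_1 = 9 ⇒ b_0 = 10 − 0 − 9 = 1; all invariant factors of ∂_1 are 1 so no torsion. So H_0 = Z.
rank ∂_1 = 9, rank ∂_2 = 20 ⇒ b_1 = 30 − 9 − 20 = 1; ∂_2 has invariant factor(s) [2] giving torsion. So H_1 = Z ⊕ Z/2.
rank ∂_2 = 20, rank ∂_3 = 0 ⇒ b_2 = 20 − 20 − 0 = 0. So H_2 = 0.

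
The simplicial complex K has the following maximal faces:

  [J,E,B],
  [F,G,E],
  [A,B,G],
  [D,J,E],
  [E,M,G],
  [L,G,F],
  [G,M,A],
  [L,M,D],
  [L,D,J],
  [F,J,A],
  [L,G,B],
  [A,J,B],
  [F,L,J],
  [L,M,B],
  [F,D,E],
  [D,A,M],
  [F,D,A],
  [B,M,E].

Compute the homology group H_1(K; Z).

We work with the vertex ordering A < B < D < E < F < G < J < L < M. The simplices of K, each written with vertices in increasing order, are:

  0-simplices (9): A, B, D, E, F, G, J, L, M
  1-simplices (27): AB, AD, AF, AG, AJ, AM, BE, BG, BJ, BL, BM, DE, DF, DJ, DL, DM, EF, EG, EJ, EM, FG, FJ, FL, GL, GM, JL, LM
  2-simplices (18): ABG, ABJ, ADF, ADM, AFJ, AGM, BEJ, BEM, BGL, BLM, DEF, DEJ, DJL, DLM, EFG, EGM, FGL, FJL

Hence C_0 ≅ Z^9, C_1 ≅ Z^27, C_2 ≅ Z^18.

Boundary ∂_1: C_1 → C_0 sends each edge [p,q] (with p < q) to q − p. For instance
  ∂AD = D − A.
This gives a 9×27 integer matrix of rank 8; reducing to Smith normal form yields diagonal entries (1,1,1,1,1,1,1,1).

Boundary ∂_2: C_2 → C_1 maps a triangle to the signed sum of its edges. For instance
  ∂BLM = LM − BM + BL,
  ∂FJL = JL − FL + FJ.
The 27×18 boundary matrix has rank 18 and Smith normal form diag(1,1,1,1,1,1,1,1,1,1,1,1,1,1,1,1,1,2).

Reading off H_k = ker ∂_k / im ∂_{k+1}:

  H_1: rank ker ∂_1 − rank ∂_2 = (27 − 8) − 18 = 1, and ∂_2 has invariant factor 2 > 1, so H_1 ≅ Z ⊕ Z/2.

H_1 = Z ⊕ Z/2.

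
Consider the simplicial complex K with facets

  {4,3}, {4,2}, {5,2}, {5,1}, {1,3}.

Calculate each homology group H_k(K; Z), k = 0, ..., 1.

K has 5 vertices, 5 edges.
rank ∂_0 = 0, rank ∂_1 = 4 ⇒ b_0 = 5 − 0 − 4 = 1; all invariant factors of ∂_1 are 1 so no torsion. So H_0 = Z.
rank ∂_1 = 4, rank ∂_2 = 0 ⇒ b_1 = 5 − 4 − 0 = 1. So H_1 = Z.

H_0 = Z,  H_1 = Z.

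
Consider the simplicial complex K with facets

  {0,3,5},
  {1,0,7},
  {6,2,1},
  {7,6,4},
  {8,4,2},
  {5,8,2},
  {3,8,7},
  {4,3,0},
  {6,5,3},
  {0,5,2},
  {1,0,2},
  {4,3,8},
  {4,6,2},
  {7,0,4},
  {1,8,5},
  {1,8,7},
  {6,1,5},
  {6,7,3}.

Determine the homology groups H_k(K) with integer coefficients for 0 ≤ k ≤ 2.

H_0 ≅ Z,  H_1 ≅ Z ⊕ Z/2,  H_2 = 0.

K has 9 vertices, 27 edges, 18 triangles.
rank ∂_0 = 0, rank ∂_1 = 8 ⇒ b_0 = 9 − 0 − 8 = 1; all invariant factors of ∂_1 are 1 so no torsion. So H_0 ≅ Z.
rank ∂_1 = 8, rank ∂_2 = 18 ⇒ b_1 = 27 − 8 − 18 = 1; ∂_2 has invariant factor(s) [2] giving torsion. So H_1 ≅ Z ⊕ Z/2.
rank ∂_2 = 18, rank ∂_3 = 0 ⇒ b_2 = 18 − 18 − 0 = 0. So H_2 ≅ 0.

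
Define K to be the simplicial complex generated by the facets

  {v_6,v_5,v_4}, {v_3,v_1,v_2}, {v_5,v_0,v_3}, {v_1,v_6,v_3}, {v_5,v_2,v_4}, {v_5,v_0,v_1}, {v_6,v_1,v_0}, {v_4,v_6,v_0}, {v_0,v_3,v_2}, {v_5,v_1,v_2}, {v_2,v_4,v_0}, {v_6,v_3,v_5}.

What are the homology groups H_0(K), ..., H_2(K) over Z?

We work with the vertex ordering v_0 < v_1 < v_2 < v_3 < v_4 < v_5 < v_6. The simplices of K, each written with vertices in increasing order, are:

  0-simplices (7): [v_0], [v_1], [v_2], [v_3], [v_4], [v_5], [v_6]
  1-simplices (18): (18 of them)
  2-simplices (12): (12 of them)

giving chain groups C_0 ≅ Z^7, C_1 ≅ Z^18, C_2 ≅ Z^12.

∂_1: C_1 → C_0 maps an edge to its endpoints' difference, ∂[p,q] = q − p. For instance
  ∂[v_5,v_6] = [v_6] − [v_5].
The resulting 7×18 matrix has rank 6, and its Smith normal form has invariant factors (1,1,1,1,1,1).

The boundary map ∂_2: C_2 → C_1 sends each 2-simplex [p,q,r] to [q,r] − [p,r] + [p,q]. For instance
  ∂[v_3,v_5,v_6] = [v_5,v_6] − [v_3,v_6] + [v_3,v_5],
  ∂[v_0,v_2,v_3] = [v_2,v_3] − [v_0,v_3] + [v_0,v_2].
The 18×12 boundary matrix has rank 12 and Smith normal form diag(1,1,1,1,1,1,1,1,1,1,1,2).

From H_k ≅ ker(∂_k) / im(∂_{k+1}) we obtain:

  H_0: rank C_0 − rank ∂_1 = 7 − 6 = 1, and the invariant factors of ∂_1 are all 1, so H_0 ≅ Z.
  H_1: rank ker ∂_1 − rank ∂_2 = (18 − 6) − 12 = 0, and ∂_2 has invariant factor 2 > 1, so H_1 ≅ Z/2Z.
  H_2: rank ker ∂_2 − rank ∂_3 = (12 − 12) − 0 = 0, and there is no ∂_3, so H_2 ≅ 0.

H_0 = Z,  H_1 = Z/2Z,  H_2 = 0.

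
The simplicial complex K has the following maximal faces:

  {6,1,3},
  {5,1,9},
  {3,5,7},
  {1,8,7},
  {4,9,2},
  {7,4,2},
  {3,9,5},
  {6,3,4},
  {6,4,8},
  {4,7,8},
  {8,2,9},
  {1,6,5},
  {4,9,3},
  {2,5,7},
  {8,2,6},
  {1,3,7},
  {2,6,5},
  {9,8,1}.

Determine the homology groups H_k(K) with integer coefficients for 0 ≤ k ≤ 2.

H_0 = Z,  H_1 = Z ⊕ Z/2,  H_2 = 0.

Take the total order 1 < 2 < 3 < 4 < 5 < 6 < 7 < 8 < 9 on the vertex set. Then K (dimension 2) consists of the simplices:

  0-simplices (9): [1], [2], [3], [4], [5], [6], [7], [8], [9]
  1-simplices (27): (27 of them)
  2-simplices (18): [1,3,6], [1,3,7], [1,5,6], [1,5,9], [1,7,8], [1,8,9], [2,4,7], [2,4,9], [2,5,6], [2,5,7], [2,6,8], [2,8,9], [3,4,6], [3,4,9], [3,5,7], [3,5,9], [4,6,8], [4,7,8]

Hence C_0 ≅ Z^9, C_1 ≅ Z^27, C_2 ≅ Z^18.

Boundary ∂_1: C_1 → C_0 maps an edge to its endpoints' difference, ∂[p,q] = q − p.
The resulting 9×27 matrix has rank 8, and its Smith normal form has invariant factors (1,1,1,1,1,1,1,1).

The boundary map ∂_2: C_2 → C_1 maps a triangle to the signed sum of its edges. For instance
  ∂[2,6,8] = [6,8] − [2,8] + [2,6],
  ∂[1,5,6] = [5,6] − [1,6] + [1,5].
This gives a 27×18 integer matrix of rank 18; reducing to Smith normal form yields diagonal entries (1,1,1,1,1,1,1,1,1,1,1,1,1,1,1,1,1,2).

From H_k ≅ ker(∂_k) / im(∂_{k+1}) we obtain:

  H_0: rank C_0 − rank ∂_1 = 9 − 8 = 1, and the invariant factors of ∂_1 are all 1, so H_0 ≅ Z.
  H_1: rank ker ∂_1 − rank ∂_2 = (27 − 8) − 18 = 1, and ∂_2 has invariant factor 2 > 1, so H_1 ≅ Z ⊕ Z/2.
  H_2: rank ker ∂_2 − rank ∂_3 = (18 − 18) − 0 = 0, and there is no ∂_3, so H_2 ≅ 0.

As a check, the Euler characteristic is 9 − 27 + 18 = 0, which agrees with 1 − 1 + 0 = 0.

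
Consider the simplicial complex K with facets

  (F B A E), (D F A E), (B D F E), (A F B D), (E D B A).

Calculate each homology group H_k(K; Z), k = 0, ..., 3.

H_0 = Z,  H_1 = 0,  H_2 = 0,  H_3 = Z.

K has 5 vertices, 10 edges, 10 triangles, 5 3-simplices.
rank ∂_0 = 0, rank ∂_1 = 4 ⇒ b_0 = 5 − 0 − 4 = 1; all invariant factors of ∂_1 are 1 so no torsion. So H_0 = Z.
rank ∂_1 = 4, rank ∂_2 = 6 ⇒ b_1 = 10 − 4 − 6 = 0; all invariant factors of ∂_2 are 1 so no torsion. So H_1 = 0.
rank ∂_2 = 6, rank ∂_3 = 4 ⇒ b_2 = 10 − 6 − 4 = 0; all invariant factors of ∂_3 are 1 so no torsion. So H_2 = 0.
rank ∂_3 = 4, rank ∂_4 = 0 ⇒ b_3 = 5 − 4 − 0 = 1. So H_3 = Z.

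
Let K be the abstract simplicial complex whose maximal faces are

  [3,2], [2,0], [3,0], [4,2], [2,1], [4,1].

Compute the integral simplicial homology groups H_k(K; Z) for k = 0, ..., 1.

H_0 ≅ Z,  H_1 ≅ Z^2.

K has 5 vertices, 6 edges.
rank ∂_0 = 0, rank ∂_1 = 4 ⇒ b_0 = 5 − 0 − 4 = 1; all invariant factors of ∂_1 are 1 so no torsion. So H_0 = Z.
rank ∂_1 = 4, rank ∂_2 = 0 ⇒ b_1 = 6 − 4 − 0 = 2. So H_1 = Z^2.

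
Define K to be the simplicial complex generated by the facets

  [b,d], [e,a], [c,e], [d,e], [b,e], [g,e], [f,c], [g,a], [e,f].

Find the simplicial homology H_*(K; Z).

Fix the vertex order a < b < c < d < e < f < g and write every simplex with vertices in increasing order. Then dim K = 1 and the simplices of K are:

  0-simplices (7): a, b, c, d, e, f, g
  1-simplices (9): ae, ag, bd, be, ce, cf, de, ef, eg

giving chain groups C_0 ≅ Z^7, C_1 ≅ Z^9.

The boundary map ∂_1: C_1 → C_0 sends each edge [p,q] (with p < q) to q − p. For instance
  ∂bd = d − b.
The 7×9 boundary matrix has rank 6 and Smith normal form diag(1,1,1,1,1,1).

Reading off H_k = ker ∂_k / im ∂_{k+1}:

  H_0: rank C_0 − rank ∂_1 = 7 − 6 = 1, and the invariant factors of ∂_1 are all 1, so H_0 = Z.
  H_1: rank ker ∂_1 − rank ∂_2 = (9 − 6) − 0 = 3, and there is no ∂_2, so H_1 = Z^3.

As a check, the Euler characteristic is 7 − 9 = -2, which agrees with 1 − 3 = -2.

H_0 = Z,  H_1 = Z^3.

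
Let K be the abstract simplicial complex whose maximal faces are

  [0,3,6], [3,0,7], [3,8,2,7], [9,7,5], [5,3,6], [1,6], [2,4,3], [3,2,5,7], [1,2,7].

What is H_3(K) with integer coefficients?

K has 10 vertices, 21 edges, 13 triangles, 2 3-simplices.
rank ∂_3 = 2, rank ∂_4 = 0 ⇒ b_3 = 2 − 2 − 0 = 0. So H_3 = 0.

H_3 ≅ 0.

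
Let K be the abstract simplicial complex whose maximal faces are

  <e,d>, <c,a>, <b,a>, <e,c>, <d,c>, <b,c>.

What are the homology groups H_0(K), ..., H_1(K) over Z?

H_0 = Z,  H_1 = Z^2.

K has 5 vertices, 6 edges.
rank ∂_0 = 0, rank ∂_1 = 4 ⇒ b_0 = 5 − 0 − 4 = 1; all invariant factors of ∂_1 are 1 so no torsion. So H_0 = Z.
rank ∂_1 = 4, rank ∂_2 = 0 ⇒ b_1 = 6 − 4 − 0 = 2. So H_1 = Z^2.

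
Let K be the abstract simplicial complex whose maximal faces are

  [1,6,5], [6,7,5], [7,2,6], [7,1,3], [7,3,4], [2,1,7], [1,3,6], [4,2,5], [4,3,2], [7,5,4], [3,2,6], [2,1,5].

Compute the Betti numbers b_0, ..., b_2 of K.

b_0 = 1, b_1 = 0, b_2 = 0.

Take the total order 1 < 2 < 3 < 4 < 5 < 6 < 7 on the vertex set. Then K (dimension 2) consists of the simplices:

  0-simplices (7): [1], [2], [3], [4], [5], [6], [7]
  1-simplices (18): [1,2], [1,3], [1,5], [1,6], [1,7], [2,3], [2,4], [2,5], [2,6], [2,7], [3,4], [3,6], [3,7], [4,5], [4,7], [5,6], [5,7], [6,7]
  2-simplices (12): [1,2,5], [1,2,7], [1,3,6], [1,3,7], [1,5,6], [2,3,4], [2,3,6], [2,4,5], [2,6,7], [3,4,7], [4,5,7], [5,6,7]

giving chain groups C_0 ≅ Z^7, C_1 ≅ Z^18, C_2 ≅ Z^12.

Boundary ∂_1: C_1 → C_0 sends each edge [p,q] (with p < q) to q − p.
The resulting 7×18 matrix has rank 6, and its Smith normal form has invariant factors (1,1,1,1,1,1).

The boundary map ∂_2: C_2 → C_1 sends each 2-simplex [p,q,r] to [q,r] − [p,r] + [p,q]. For instance
  ∂[1,3,6] = [3,6] − [1,6] + [1,3],
  ∂[1,5,6] = [5,6] − [1,6] + [1,5].
The resulting 18×12 matrix has rank 12, and its Smith normal form has invariant factors (1,1,1,1,1,1,1,1,1,1,1,2).

Reading off H_k = ker ∂_k / im ∂_{k+1}:

  H_0: rank C_0 − rank ∂_1 = 7 − 6 = 1, and the invariant factors of ∂_1 are all 1, so H_0 ≅ Z.
  H_1: rank ker ∂_1 − rank ∂_2 = (18 − 6) − 12 = 0, and ∂_2 has invariant factor 2 > 1, so H_1 ≅ Z_2.
  H_2: rank ker ∂_2 − rank ∂_3 = (12 − 12) − 0 = 0, and there is no ∂_3, so H_2 ≅ 0.

As a check, the Euler characteristic is 7 − 18 + 12 = 1, which agrees with 1 − 0 + 0 = 1.
(K is a triangulation of the real projective plane RP^2.)

Hence the Betti numbers are b_0 = 1, b_1 = 0, b_2 = 0.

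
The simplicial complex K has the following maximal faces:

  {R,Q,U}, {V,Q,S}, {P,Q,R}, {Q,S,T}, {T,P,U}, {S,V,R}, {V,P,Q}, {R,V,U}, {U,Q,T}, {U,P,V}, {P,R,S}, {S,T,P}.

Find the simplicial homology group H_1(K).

H_1 = Z/2Z.

K has 7 vertices, 18 edges, 12 triangles.
rank ∂_1 = 6, rank ∂_2 = 12 ⇒ b_1 = 18 − 6 − 12 = 0; ∂_2 has invariant factor(s) [2] giving torsion. So H_1 = Z/2Z.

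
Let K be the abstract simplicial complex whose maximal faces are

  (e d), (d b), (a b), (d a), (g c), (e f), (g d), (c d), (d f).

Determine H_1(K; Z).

H_1 ≅ Z^3.

Fix the vertex order a < b < c < d < e < f < g and write every simplex with vertices in increasing order. Then dim K = 1 and the simplices of K are:

  0-simplices (7): a, b, c, d, e, f, g
  1-simplices (9): ab, ad, bd, cd, cg, de, df, dg, ef

giving chain groups C_0 ≅ Z^7, C_1 ≅ Z^9.

∂_1: C_1 → C_0 sends each edge [p,q] (with p < q) to q − p.
As a 7×9 matrix over Z this has rank 6, with invariant factors (1,1,1,1,1,1).

Now H_k = ker ∂_k / im ∂_{k+1}, so:

  H_1: rank ker ∂_1 − rank ∂_2 = (9 − 6) − 0 = 3, and there is no ∂_2, so H_1 ≅ Z^3.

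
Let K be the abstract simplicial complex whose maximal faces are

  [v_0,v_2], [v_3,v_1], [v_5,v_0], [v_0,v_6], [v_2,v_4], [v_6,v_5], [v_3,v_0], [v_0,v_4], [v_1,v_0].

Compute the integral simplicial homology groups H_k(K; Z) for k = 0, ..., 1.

Take the total order v_0 < v_1 < v_2 < v_3 < v_4 < v_5 < v_6 on the vertex set. Then K (dimension 1) consists of the simplices:

  0-simplices (7): [v_0], [v_1], [v_2], [v_3], [v_4], [v_5], [v_6]
  1-simplices (9): [v_0,v_1], [v_0,v_2], [v_0,v_3], [v_0,v_4], [v_0,v_5], [v_0,v_6], [v_1,v_3], [v_2,v_4], [v_5,v_6]

giving chain groups C_0 ≅ Z^7, C_1 ≅ Z^9.

Boundary ∂_1: C_1 → C_0 maps an edge to its endpoints' difference, ∂[p,q] = q − p. For instance
  ∂[v_0,v_3] = [v_3] − [v_0].
As a 7×9 matrix over Z this has rank 6, with invariant factors (1,1,1,1,1,1).

Reading off H_k = ker ∂_k / im ∂_{k+1}:

  H_0: rank C_0 − rank ∂_1 = 7 − 6 = 1, and the invariant factors of ∂_1 are all 1, so H_0 = Z.
  H_1: rank ker ∂_1 − rank ∂_2 = (9 − 6) − 0 = 3, and there is no ∂_2, so H_1 = Z^3.

H_0 ≅ Z,  H_1 ≅ Z^3.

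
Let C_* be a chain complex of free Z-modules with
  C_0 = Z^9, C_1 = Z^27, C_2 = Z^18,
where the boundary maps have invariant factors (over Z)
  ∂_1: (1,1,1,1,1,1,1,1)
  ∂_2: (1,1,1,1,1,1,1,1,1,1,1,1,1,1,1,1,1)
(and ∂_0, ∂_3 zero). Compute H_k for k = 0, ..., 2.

H_0 ≅ Z,  H_1 ≅ Z^2,  H_2 ≅ Z.

H_0: b_0 = 9 − 0 − 8 = 1; torsion from ∂_1 factors > 1: none. So H_0 ≅ Z.
H_1: b_1 = 27 − 8 − 17 = 2; torsion from ∂_2 factors > 1: none. So H_1 ≅ Z^2.
H_2: b_2 = 18 − 17 − 0 = 1; torsion from ∂_3 factors > 1: none. So H_2 ≅ Z.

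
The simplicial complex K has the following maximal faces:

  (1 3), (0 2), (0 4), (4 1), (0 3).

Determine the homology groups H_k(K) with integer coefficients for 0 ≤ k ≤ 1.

H_0 = Z,  H_1 = Z.

We work with the vertex ordering 0 < 1 < 2 < 3 < 4. The simplices of K, each written with vertices in increasing order, are:

  0-simplices (5): [0], [1], [2], [3], [4]
  1-simplices (5): [0,2], [0,3], [0,4], [1,3], [1,4]

Hence C_0 ≅ Z^5, C_1 ≅ Z^5.

Boundary ∂_1: C_1 → C_0 maps an edge to its endpoints' difference, ∂[p,q] = q − p.
The 5×5 boundary matrix has rank 4 and Smith normal form diag(1,1,1,1).

From H_k ≅ ker(∂_k) / im(∂_{k+1}) we obtain:

  H_0: rank C_0 − rank ∂_1 = 5 − 4 = 1, and the invariant factors of ∂_1 are all 1, so H_0 = Z.
  H_1: rank ker ∂_1 − rank ∂_2 = (5 − 4) − 0 = 1, and there is no ∂_2, so H_1 = Z.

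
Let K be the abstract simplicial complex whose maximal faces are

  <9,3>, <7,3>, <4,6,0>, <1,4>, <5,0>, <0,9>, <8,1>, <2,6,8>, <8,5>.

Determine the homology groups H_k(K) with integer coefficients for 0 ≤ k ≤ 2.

H_0 = Z,  H_1 = Z^2,  H_2 = 0.

Take the total order 0 < 1 < 2 < 3 < 4 < 5 < 6 < 7 < 8 < 9 on the vertex set. Then K (dimension 2) consists of the simplices:

  0-simplices (10): [0], [1], [2], [3], [4], [5], [6], [7], [8], [9]
  1-simplices (13): [0,4], [0,5], [0,6], [0,9], [1,4], [1,8], [2,6], [2,8], [3,7], [3,9], [4,6], [5,8], [6,8]
  2-simplices (2): [0,4,6], [2,6,8]

Hence C_0 ≅ Z^10, C_1 ≅ Z^13, C_2 ≅ Z^2.

Boundary ∂_1: C_1 → C_0 maps an edge to its endpoints' difference, ∂[p,q] = q − p. For instance
  ∂[1,4] = [4] − [1].
The resulting 10×13 matrix has rank 9, and its Smith normal form has invariant factors (1,1,1,1,1,1,1,1,1).

∂_2: C_2 → C_1 acts by ∂[p,q,r] = [q,r] − [p,r] + [p,q]. For instance
  ∂[0,4,6] = [4,6] − [0,6] + [0,4],
  ∂[2,6,8] = [6,8] − [2,8] + [2,6].
As a 13×2 matrix over Z this has rank 2, with invariant factors (1,1).

Computing H_k = (kernel of ∂_k) / (image of ∂_{k+1}):

  H_0: rank C_0 − rank ∂_1 = 10 − 9 = 1, and the invariant factors of ∂_1 are all 1, so H_0 ≅ Z.
  H_1: rank ker ∂_1 − rank ∂_2 = (13 − 9) − 2 = 2, and the invariant factors of ∂_2 are all 1, so H_1 ≅ Z^2.
  H_2: rank ker ∂_2 − rank ∂_3 = (2 − 2) − 0 = 0, and there is no ∂_3, so H_2 ≅ 0.

As a check, the Euler characteristic is 10 − 13 + 2 = -1, which agrees with 1 − 2 + 0 = -1.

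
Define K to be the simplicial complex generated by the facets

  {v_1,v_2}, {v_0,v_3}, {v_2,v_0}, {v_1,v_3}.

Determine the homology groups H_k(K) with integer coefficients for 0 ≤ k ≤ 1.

Take the total order v_0 < v_1 < v_2 < v_3 on the vertex set. Then K (dimension 1) consists of the simplices:

  0-simplices (4): [v_0], [v_1], [v_2], [v_3]
  1-simplices (4): [v_0,v_2], [v_0,v_3], [v_1,v_2], [v_1,v_3]

giving chain groups C_0 ≅ Z^4, C_1 ≅ Z^4.

∂_1: C_1 → C_0 sends each edge [p,q] (with p < q) to q − p. For instance
  ∂[v_1,v_3] = [v_3] − [v_1].
The resulting 4×4 matrix has rank 3, and its Smith normal form has invariant factors (1,1,1).

From H_k ≅ ker(∂_k) / im(∂_{k+1}) we obtain:

  H_0: rank C_0 − rank ∂_1 = 4 − 3 = 1, and the invariant factors of ∂_1 are all 1, so H_0 = Z.
  H_1: rank ker ∂_1 − rank ∂_2 = (4 − 3) − 0 = 1, and there is no ∂_2, so H_1 = Z.

H_0 ≅ Z,  H_1 ≅ Z.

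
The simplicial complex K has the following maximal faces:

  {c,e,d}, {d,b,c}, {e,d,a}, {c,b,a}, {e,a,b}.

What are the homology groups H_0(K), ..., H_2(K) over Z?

Fix the vertex order a < b < c < d < e and write every simplex with vertices in increasing order. Then dim K = 2 and the simplices of K are:

  0-simplices (5): a, b, c, d, e
  1-simplices (10): ab, ac, ad, ae, bc, bd, be, cd, ce, de
  2-simplices (5): abc, abe, ade, bcd, cde

so the chain groups are C_0 ≅ Z^5, C_1 ≅ Z^10, C_2 ≅ Z^5.

∂_1: C_1 → C_0 sends each edge [p,q] (with p < q) to q − p.
The 5×10 boundary matrix has rank 4 and Smith normal form diag(1,1,1,1).

The boundary map ∂_2: C_2 → C_1 acts by ∂[p,q,r] = [q,r] − [p,r] + [p,q]. For instance
  ∂bcd = cd − bd + bc,
  ∂cde = de − ce + cd.
As a 10×5 matrix over Z this has rank 5, with invariant factors (1,1,1,1,1).

From H_k ≅ ker(∂_k) / im(∂_{k+1}) we obtain:

  H_0: rank C_0 − rank ∂_1 = 5 − 4 = 1, and the invariant factors of ∂_1 are all 1, so H_0 ≅ Z.
  H_1: rank ker ∂_1 − rank ∂_2 = (10 − 4) − 5 = 1, and the invariant factors of ∂_2 are all 1, so H_1 ≅ Z.
  H_2: rank ker ∂_2 − rank ∂_3 = (5 − 5) − 0 = 0, and there is no ∂_3, so H_2 ≅ 0.

H_0 ≅ Z,  H_1 ≅ Z,  H_2 = 0.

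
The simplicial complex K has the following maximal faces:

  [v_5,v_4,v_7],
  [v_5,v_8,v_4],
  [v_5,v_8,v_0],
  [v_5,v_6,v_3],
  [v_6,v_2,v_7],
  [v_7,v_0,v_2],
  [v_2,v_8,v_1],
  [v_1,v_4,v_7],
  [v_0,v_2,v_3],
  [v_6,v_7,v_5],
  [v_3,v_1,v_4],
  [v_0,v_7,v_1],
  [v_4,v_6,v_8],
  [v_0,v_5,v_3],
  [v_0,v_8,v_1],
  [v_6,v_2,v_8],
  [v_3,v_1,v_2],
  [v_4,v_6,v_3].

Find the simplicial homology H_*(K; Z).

Take the total order v_0 < v_1 < v_2 < v_3 < v_4 < v_5 < v_6 < v_7 < v_8 on the vertex set. Then K (dimension 2) consists of the simplices:

  0-simplices (9): [v_0], [v_1], [v_2], [v_3], [v_4], [v_5], [v_6], [v_7], [v_8]
  1-simplices (27): (27 of them)
  2-simplices (18): (18 of them)

giving chain groups C_0 ≅ Z^9, C_1 ≅ Z^27, C_2 ≅ Z^18.

Boundary ∂_1: C_1 → C_0 maps an edge to its endpoints' difference, ∂[p,q] = q − p.
The resulting 9×27 matrix has rank 8, and its Smith normal form has invariant factors (1,1,1,1,1,1,1,1).

Boundary ∂_2: C_2 → C_1 acts by ∂[p,q,r] = [q,r] − [p,r] + [p,q]. For instance
  ∂[v_4,v_5,v_7] = [v_5,v_7] − [v_4,v_7] + [v_4,v_5],
  ∂[v_4,v_6,v_8] = [v_6,v_8] − [v_4,v_8] + [v_4,v_6].
The 27×18 boundary matrix has rank 18 and Smith normal form diag(1,1,1,1,1,1,1,1,1,1,1,1,1,1,1,1,1,2).

Reading off H_k = ker ∂_k / im ∂_{k+1}:

  H_0: rank C_0 − rank ∂_1 = 9 − 8 = 1, and the invariant factors of ∂_1 are all 1, so H_0 = Z.
  H_1: rank ker ∂_1 − rank ∂_2 = (27 − 8) − 18 = 1, and ∂_2 has invariant factor 2 > 1, so H_1 = Z ⊕ Z/2Z.
  H_2: rank ker ∂_2 − rank ∂_3 = (18 − 18) − 0 = 0, and there is no ∂_3, so H_2 = 0.

(K is a triangulation of the Klein bottle.)

H_0 ≅ Z,  H_1 ≅ Z ⊕ Z/2Z,  H_2 = 0.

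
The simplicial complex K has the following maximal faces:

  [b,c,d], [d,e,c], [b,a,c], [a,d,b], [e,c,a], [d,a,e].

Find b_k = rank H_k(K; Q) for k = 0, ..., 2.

b_0 = 1, b_1 = 0, b_2 = 1.

K has 5 vertices, 9 edges, 6 triangles.
rank ∂_0 = 0, rank ∂_1 = 4 ⇒ b_0 = 5 − 0 − 4 = 1; all invariant factors of ∂_1 are 1 so no torsion. So H_0 = Z.
rank ∂_1 = 4, rank ∂_2 = 5 ⇒ b_1 = 9 − 4 − 5 = 0; all invariant factors of ∂_2 are 1 so no torsion. So H_1 = 0.
rank ∂_2 = 5, rank ∂_3 = 0 ⇒ b_2 = 6 − 5 − 0 = 1. So H_2 = Z.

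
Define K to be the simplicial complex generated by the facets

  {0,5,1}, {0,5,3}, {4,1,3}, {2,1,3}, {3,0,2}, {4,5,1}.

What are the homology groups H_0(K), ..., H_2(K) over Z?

H_0 = Z,  H_1 = Z,  H_2 = 0.

Take the total order 0 < 1 < 2 < 3 < 4 < 5 on the vertex set. Then K (dimension 2) consists of the simplices:

  0-simplices (6): [0], [1], [2], [3], [4], [5]
  1-simplices (12): [0,1], [0,2], [0,3], [0,5], [1,2], [1,3], [1,4], [1,5], [2,3], [3,4], [3,5], [4,5]
  2-simplices (6): [0,1,5], [0,2,3], [0,3,5], [1,2,3], [1,3,4], [1,4,5]

so the chain groups are C_0 ≅ Z^6, C_1 ≅ Z^12, C_2 ≅ Z^6.

∂_1: C_1 → C_0 is given by ∂[p,q] = [q] − [p].
The resulting 6×12 matrix has rank 5, and its Smith normal form has invariant factors (1,1,1,1,1).

∂_2: C_2 → C_1 sends each 2-simplex [p,q,r] to [q,r] − [p,r] + [p,q]. For instance
  ∂[1,2,3] = [2,3] − [1,3] + [1,2],
  ∂[0,1,5] = [1,5] − [0,5] + [0,1].
The resulting 12×6 matrix has rank 6, and its Smith normal form has invariant factors (1,1,1,1,1,1).

Now H_k = ker ∂_k / im ∂_{k+1}, so:

  H_0: rank C_0 − rank ∂_1 = 6 − 5 = 1, and the invariant factors of ∂_1 are all 1, so H_0 ≅ Z.
  H_1: rank ker ∂_1 − rank ∂_2 = (12 − 5) − 6 = 1, and the invariant factors of ∂_2 are all 1, so H_1 ≅ Z.
  H_2: rank ker ∂_2 − rank ∂_3 = (6 − 6) − 0 = 0, and there is no ∂_3, so H_2 ≅ 0.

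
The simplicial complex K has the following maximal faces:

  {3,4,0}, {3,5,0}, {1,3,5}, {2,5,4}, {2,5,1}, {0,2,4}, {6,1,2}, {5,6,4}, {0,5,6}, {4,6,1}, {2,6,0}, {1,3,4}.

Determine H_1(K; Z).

H_1 = Z_2.

Take the total order 0 < 1 < 2 < 3 < 4 < 5 < 6 on the vertex set. Then K (dimension 2) consists of the simplices:

  0-simplices (7): [0], [1], [2], [3], [4], [5], [6]
  1-simplices (18): [0,2], [0,3], [0,4], [0,5], [0,6], [1,2], [1,3], [1,4], [1,5], [1,6], [2,4], [2,5], [2,6], [3,4], [3,5], [4,5], [4,6], [5,6]
  2-simplices (12): [0,2,4], [0,2,6], [0,3,4], [0,3,5], [0,5,6], [1,2,5], [1,2,6], [1,3,4], [1,3,5], [1,4,6], [2,4,5], [4,5,6]

giving chain groups C_0 ≅ Z^7, C_1 ≅ Z^18, C_2 ≅ Z^12.

The boundary map ∂_1: C_1 → C_0 sends each edge [p,q] (with p < q) to q − p. For instance
  ∂[0,4] = [4] − [0].
The resulting 7×18 matrix has rank 6, and its Smith normal form has invariant factors (1,1,1,1,1,1).

The boundary map ∂_2: C_2 → C_1 sends each 2-simplex [p,q,r] to [q,r] − [p,r] + [p,q]. For instance
  ∂[1,3,5] = [3,5] − [1,5] + [1,3],
  ∂[0,3,4] = [3,4] − [0,4] + [0,3].
The 18×12 boundary matrix has rank 12 and Smith normal form diag(1,1,1,1,1,1,1,1,1,1,1,2).

From H_k ≅ ker(∂_k) / im(∂_{k+1}) we obtain:

  H_1: rank ker ∂_1 − rank ∂_2 = (18 − 6) − 12 = 0, and ∂_2 has invariant factor 2 > 1, so H_1 = Z_2.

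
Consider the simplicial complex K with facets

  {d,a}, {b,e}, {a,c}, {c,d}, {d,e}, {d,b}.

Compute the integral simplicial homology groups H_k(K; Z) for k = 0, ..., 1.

Take the total order a < b < c < d < e on the vertex set. Then K (dimension 1) consists of the simplices:

  0-simplices (5): a, b, c, d, e
  1-simplices (6): ac, ad, bd, be, cd, de

Hence C_0 ≅ Z^5, C_1 ≅ Z^6.

Boundary ∂_1: C_1 → C_0 sends each edge [p,q] (with p < q) to q − p.
This gives a 5×6 integer matrix of rank 4; reducing to Smith normal form yields diagonal entries (1,1,1,1).

From H_k ≅ ker(∂_k) / im(∂_{k+1}) we obtain:

  H_0: rank C_0 − rank ∂_1 = 5 − 4 = 1, and the invariant factors of ∂_1 are all 1, so H_0 ≅ Z.
  H_1: rank ker ∂_1 − rank ∂_2 = (6 − 4) − 0 = 2, and there is no ∂_2, so H_1 ≅ Z^2.

As a check, the Euler characteristic is 5 − 6 = -1, which agrees with 1 − 2 = -1.
(K is a triangulation of a wedge of 2 circles.)

H_0 ≅ Z,  H_1 ≅ Z^2.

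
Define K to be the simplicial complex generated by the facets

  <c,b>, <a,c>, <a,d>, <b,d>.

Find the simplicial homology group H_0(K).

We work with the vertex ordering a < b < c < d. The simplices of K, each written with vertices in increasing order, are:

  0-simplices (4): a, b, c, d
  1-simplices (4): ac, ad, bc, bd

so the chain groups are C_0 ≅ Z^4, C_1 ≅ Z^4.

∂_1: C_1 → C_0 is given by ∂[p,q] = [q] − [p].
This gives a 4×4 integer matrix of rank 3; reducing to Smith normal form yields diagonal entries (1,1,1).

Computing H_k = (kernel of ∂_k) / (image of ∂_{k+1}):

  H_0: rank C_0 − rank ∂_1 = 4 − 3 = 1, and the invariant factors of ∂_1 are all 1, so H_0 ≅ Z.

(K is a triangulation of the circle S^1.)

H_0 ≅ Z.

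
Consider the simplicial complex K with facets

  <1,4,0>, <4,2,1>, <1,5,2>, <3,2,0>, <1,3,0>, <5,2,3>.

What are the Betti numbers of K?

b_0 = 1, b_1 = 1, b_2 = 0.

Take the total order 0 < 1 < 2 < 3 < 4 < 5 on the vertex set. Then K (dimension 2) consists of the simplices:

  0-simplices (6): [0], [1], [2], [3], [4], [5]
  1-simplices (12): [0,1], [0,2], [0,3], [0,4], [1,2], [1,3], [1,4], [1,5], [2,3], [2,4], [2,5], [3,5]
  2-simplices (6): [0,1,3], [0,1,4], [0,2,3], [1,2,4], [1,2,5], [2,3,5]

Hence C_0 ≅ Z^6, C_1 ≅ Z^12, C_2 ≅ Z^6.

∂_1: C_1 → C_0 maps an edge to its endpoints' difference, ∂[p,q] = q − p. For instance
  ∂[2,4] = [4] − [2].
This gives a 6×12 integer matrix of rank 5; reducing to Smith normal form yields diagonal entries (1,1,1,1,1).

The boundary map ∂_2: C_2 → C_1 maps a triangle to the signed sum of its edges. For instance
  ∂[0,1,3] = [1,3] − [0,3] + [0,1],
  ∂[0,1,4] = [1,4] − [0,4] + [0,1].
This gives a 12×6 integer matrix of rank 6; reducing to Smith normal form yields diagonal entries (1,1,1,1,1,1).

From H_k ≅ ker(∂_k) / im(∂_{k+1}) we obtain:

  H_0: rank C_0 − rank ∂_1 = 6 − 5 = 1, and the invariant factors of ∂_1 are all 1, so H_0 = Z.
  H_1: rank ker ∂_1 − rank ∂_2 = (12 − 5) − 6 = 1, and the invariant factors of ∂_2 are all 1, so H_1 = Z.
  H_2: rank ker ∂_2 − rank ∂_3 = (6 − 6) − 0 = 0, and there is no ∂_3, so H_2 = 0.

(K is a triangulation of the cylinder S^1 x I.)

Hence the Betti numbers are b_0 = 1, b_1 = 1, b_2 = 0.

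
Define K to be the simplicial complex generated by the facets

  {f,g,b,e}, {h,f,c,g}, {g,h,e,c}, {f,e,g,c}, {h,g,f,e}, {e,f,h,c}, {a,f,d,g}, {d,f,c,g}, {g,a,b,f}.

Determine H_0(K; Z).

H_0 ≅ Z.

Take the total order a < b < c < d < e < f < g < h on the vertex set. Then K (dimension 3) consists of the simplices:

  0-simplices (8): a, b, c, d, e, f, g, h
  1-simplices (20): ab, ad, af, ag, be, bf, bg, cd, ce, cf, cg, ch, df, dg, ef, eg, eh, fg, fh, gh
  2-simplices (21): abf, abg, adf, adg, afg, bef, beg, bfg, cdf, cdg, cef, ceg, ceh, cfg, cfh, cgh, dfg, efg, efh, egh, fgh
  3-simplices (9): abfg, adfg, befg, cdfg, cefg, cefh, cegh, cfgh, efgh

so the chain groups are C_0 ≅ Z^8, C_1 ≅ Z^20, C_2 ≅ Z^21, C_3 ≅ Z^9.

∂_1: C_1 → C_0 maps an edge to its endpoints' difference, ∂[p,q] = q − p.
This gives a 8×20 integer matrix of rank 7; reducing to Smith normal form yields diagonal entries (1,1,1,1,1,1,1).

∂_2: C_2 → C_1 maps a triangle to the signed sum of its edges. For instance
  ∂fgh = gh − fh + fg,
  ∂efg = fg − eg + ef.
This gives a 20×21 integer matrix of rank 13; reducing to Smith normal form yields diagonal entries (1,1,1,1,1,1,1,1,1,1,1,1,1).

Boundary ∂_3: C_3 → C_2 sends each 3-simplex σ to the alternating sum Σ_i (−1)^i (σ with its i-th vertex removed). For instance
  ∂befg = efg − bfg + beg − bef,
  ∂abfg = bfg − afg + abg − abf.
This gives a 21×9 integer matrix of rank 8; reducing to Smith normal form yields diagonal entries (1,1,1,1,1,1,1,1).

Now H_k = ker ∂_k / im ∂_{k+1}, so:

  H_0: rank C_0 − rank ∂_1 = 8 − 7 = 1, and the invariant factors of ∂_1 are all 1, so H_0 = Z.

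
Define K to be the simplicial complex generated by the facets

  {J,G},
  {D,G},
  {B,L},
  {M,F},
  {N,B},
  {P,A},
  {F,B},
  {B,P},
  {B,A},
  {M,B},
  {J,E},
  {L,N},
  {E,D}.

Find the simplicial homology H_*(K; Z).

Take the total order A < B < D < E < F < G < J < L < M < N < P on the vertex set. Then K (dimension 1) consists of the simplices:

  0-simplices (11): A, B, D, E, F, G, J, L, M, N, P
  1-simplices (13): AB, AP, BF, BL, BM, BN, BP, DE, DG, EJ, FM, GJ, LN

so the chain groups are C_0 ≅ Z^11, C_1 ≅ Z^13.

∂_1: C_1 → C_0 is given by ∂[p,q] = [q] − [p]. For instance
  ∂EJ = J − E.
The 11×13 boundary matrix has rank 9 and Smith normal form diag(1,1,1,1,1,1,1,1,1).

Now H_k = ker ∂_k / im ∂_{k+1}, so:

  H_0: rank C_0 − rank ∂_1 = 11 − 9 = 2, and the invariant factors of ∂_1 are all 1, so H_0 = Z^2.
  H_1: rank ker ∂_1 − rank ∂_2 = (13 − 9) − 0 = 4, and there is no ∂_2, so H_1 = Z^4.

As a check, the Euler characteristic is 11 − 13 = -2, which agrees with 2 − 4 = -2.

H_0 = Z^2,  H_1 = Z^4.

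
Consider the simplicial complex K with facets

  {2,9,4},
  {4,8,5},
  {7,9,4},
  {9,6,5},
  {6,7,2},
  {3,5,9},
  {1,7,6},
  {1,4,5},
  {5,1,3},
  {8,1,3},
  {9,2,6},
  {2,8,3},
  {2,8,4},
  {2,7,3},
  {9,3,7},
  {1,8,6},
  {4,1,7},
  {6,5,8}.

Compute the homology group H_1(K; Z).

Fix the vertex order 1 < 2 < 3 < 4 < 5 < 6 < 7 < 8 < 9 and write every simplex with vertices in increasing order. Then dim K = 2 and the simplices of K are:

  0-simplices (9): [1], [2], [3], [4], [5], [6], [7], [8], [9]
  1-simplices (27): (27 of them)
  2-simplices (18): [1,3,5], [1,3,8], [1,4,5], [1,4,7], [1,6,7], [1,6,8], [2,3,7], [2,3,8], [2,4,8], [2,4,9], [2,6,7], [2,6,9], [3,5,9], [3,7,9], [4,5,8], [4,7,9], [5,6,8], [5,6,9]

Hence C_0 ≅ Z^9, C_1 ≅ Z^27, C_2 ≅ Z^18.

Boundary ∂_1: C_1 → C_0 maps an edge to its endpoints' difference, ∂[p,q] = q − p.
This gives a 9×27 integer matrix of rank 8; reducing to Smith normal form yields diagonal entries (1,1,1,1,1,1,1,1).

Boundary ∂_2: C_2 → C_1 acts by ∂[p,q,r] = [q,r] − [p,r] + [p,q]. For instance
  ∂[2,3,8] = [3,8] − [2,8] + [2,3],
  ∂[2,6,7] = [6,7] − [2,7] + [2,6].
This gives a 27×18 integer matrix of rank 18; reducing to Smith normal form yields diagonal entries (1,1,1,1,1,1,1,1,1,1,1,1,1,1,1,1,1,2).

Now H_k = ker ∂_k / im ∂_{k+1}, so:

  H_1: rank ker ∂_1 − rank ∂_2 = (27 − 8) − 18 = 1, and ∂_2 has invariant factor 2 > 1, so H_1 ≅ Z × Z/2.

(K is a triangulation of the Klein bottle.)

H_1 ≅ Z × Z/2.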